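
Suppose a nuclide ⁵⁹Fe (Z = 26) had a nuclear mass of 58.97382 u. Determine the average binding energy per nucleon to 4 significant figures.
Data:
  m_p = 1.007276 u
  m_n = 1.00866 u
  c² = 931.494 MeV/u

7.912 MeV/nucleon

Z = 26, so N = A − Z = 59 − 26 = 33.
Mass of separated nucleons = 26(1.007276) + 33(1.00866) = 26.189176 + 33.28578 = 59.474956 u
Mass defect Δm = 59.474956 − 58.97382 = 0.501136 u
Binding energy = Δm·c² = 0.501136 × 931.494 MeV/u = 466.805 MeV
BE/A = 466.805 MeV / 59 = 7.912 MeV/nucleon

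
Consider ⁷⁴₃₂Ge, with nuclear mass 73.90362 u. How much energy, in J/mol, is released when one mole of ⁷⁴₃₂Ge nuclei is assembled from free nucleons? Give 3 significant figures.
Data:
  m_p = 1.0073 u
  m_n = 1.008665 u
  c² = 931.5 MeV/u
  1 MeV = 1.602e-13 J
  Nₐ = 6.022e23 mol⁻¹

6.24e+13 J/mol

The nucleus contains 32 protons and 74 − 32 = 42 neutrons.
Mass of separated nucleons = 32(1.0073) + 42(1.008665) = 32.2336 + 42.363930 = 74.597530 u
Δm = 74.597530 − 73.90362 = 0.693910 u
Converting to energy: 0.693910 u × 931.5 MeV/u = 646.377 MeV
Per nucleus in joules: 646.377 MeV × 1.602e-13 J/MeV = 1.0355e-10 J
Per mole: 1.0355e-10 J × 6.022e23 mol⁻¹ = 6.2358e+13 J/mol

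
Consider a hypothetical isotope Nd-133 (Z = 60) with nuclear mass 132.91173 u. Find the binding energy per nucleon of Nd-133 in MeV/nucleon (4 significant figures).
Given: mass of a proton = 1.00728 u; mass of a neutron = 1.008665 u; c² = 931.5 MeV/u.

Z = 60, so N = A − Z = 133 − 60 = 73.
Σm = 60·m_p + 73·m_n = 60.43680 + 73.632545 = 134.069345 u
Δm = 134.069345 − 132.91173 = 1.157615 u
Binding energy = Δm·c² = 1.157615 × 931.5 MeV/u = 1078.32 MeV
BE/A = 1078.32 MeV / 133 = 8.108 MeV/nucleon

8.108 MeV/nucleon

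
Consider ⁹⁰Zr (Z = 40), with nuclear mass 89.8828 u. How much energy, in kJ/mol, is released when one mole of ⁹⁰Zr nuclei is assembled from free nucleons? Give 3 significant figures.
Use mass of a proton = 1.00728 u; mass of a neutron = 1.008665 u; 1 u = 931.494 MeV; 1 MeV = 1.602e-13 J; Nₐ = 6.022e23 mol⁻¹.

The nucleus contains 40 protons and 90 − 40 = 50 neutrons.
Mass of separated nucleons = 40(1.00728) + 50(1.008665) = 40.29120 + 50.433250 = 90.724450 u
Mass defect Δm = 90.724450 − 89.8828 = 0.841650 u
Converting to energy: 0.841650 u × 931.494 MeV/u = 783.992 MeV
Per nucleus in joules: 783.992 MeV × 1.602e-13 J/MeV = 1.2560e-10 J
Per mole: 1.2560e-10 J × 6.022e23 mol⁻¹ = 7.5636e+13 J/mol

7.56e+10 kJ/mol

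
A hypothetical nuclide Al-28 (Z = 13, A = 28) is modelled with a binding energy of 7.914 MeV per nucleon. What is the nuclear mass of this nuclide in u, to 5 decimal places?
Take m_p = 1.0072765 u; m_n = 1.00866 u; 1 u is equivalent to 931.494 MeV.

Total binding energy = 28 × 7.914 = 221.592 MeV
Mass defect = 221.592 MeV / (931.494 MeV/u) = 0.2378888 u
Constituent mass = 13(1.0072765) + 15(1.00866) = 28.2244945 u
Nuclear mass = 28.2244945 − 0.2378888 = 27.9866057 u ≈ 27.98661 u (to 5 decimal places)

27.98661 u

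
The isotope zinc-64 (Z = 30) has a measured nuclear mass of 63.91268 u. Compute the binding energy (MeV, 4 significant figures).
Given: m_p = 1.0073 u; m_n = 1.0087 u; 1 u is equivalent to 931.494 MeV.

Mass of separated nucleons = 30(1.0073) + 34(1.0087) = 30.2190 + 34.2958 = 64.5148 u
The mass defect is 64.5148 − 63.91268 = 0.60212 u.
E_B = 0.60212 × 931.494 = 560.871 MeV

560.9 MeV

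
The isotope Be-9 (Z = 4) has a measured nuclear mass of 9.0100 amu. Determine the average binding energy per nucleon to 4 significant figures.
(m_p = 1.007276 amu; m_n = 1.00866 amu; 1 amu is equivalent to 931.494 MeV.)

6.459 MeV/nucleon

The nucleus contains 4 protons and 9 − 4 = 5 neutrons.
Total constituent mass: 4 × 1.007276 + 5 × 1.00866 = 9.072404 amu
Δm = 9.072404 − 9.0100 = 0.062404 amu
Converting to energy: 0.062404 amu × 931.494 MeV/amu = 58.1290 MeV
Dividing by A = 9 gives 6.459 MeV per nucleon.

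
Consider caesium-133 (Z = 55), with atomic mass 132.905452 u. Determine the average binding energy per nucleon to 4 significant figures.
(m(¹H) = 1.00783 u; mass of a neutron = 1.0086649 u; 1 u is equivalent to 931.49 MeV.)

With 55 protons and 78 neutrons (A = 133):
Σm = 55·m(¹H) + 78·m_n = 55.43065 + 78.6758622 = 134.1065122 u
Mass defect Δm = 134.1065122 − 132.905452 = 1.2010602 u
E_B = 1.2010602 × 931.49 = 1118.78 MeV
BE/A = 1118.78 MeV / 133 = 8.412 MeV/nucleon

8.412 MeV/nucleon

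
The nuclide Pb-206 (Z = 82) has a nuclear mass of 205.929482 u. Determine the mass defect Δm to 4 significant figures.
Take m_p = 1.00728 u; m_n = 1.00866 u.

Total constituent mass: 82 × 1.00728 + 124 × 1.00866 = 207.67080 u
Δm = 207.67080 − 205.929482 = 1.741318 u

1.741 u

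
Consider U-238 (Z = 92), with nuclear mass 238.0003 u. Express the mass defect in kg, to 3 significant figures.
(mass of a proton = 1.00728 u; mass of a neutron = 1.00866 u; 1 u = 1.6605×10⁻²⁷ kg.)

3.21e-27 kg

Σm = 92·m_p + 146·m_n = 92.66976 + 147.26436 = 239.93412 u
Δm = 239.93412 − 238.0003 = 1.93382 u
In SI units: 1.93382 u × 1.6605×10⁻²⁷ kg/u = 3.2111e-27 kg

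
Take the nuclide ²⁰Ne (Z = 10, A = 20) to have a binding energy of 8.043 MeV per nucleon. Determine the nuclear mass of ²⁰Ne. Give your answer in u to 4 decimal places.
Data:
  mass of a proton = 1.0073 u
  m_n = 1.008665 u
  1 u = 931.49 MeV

Total binding energy = 20 × 8.043 = 160.860 MeV
Mass defect = 160.860 MeV / (931.49 MeV/u) = 0.172691 u
Constituent mass = 10(1.0073) + 10(1.008665) = 20.159650 u
Nuclear mass = 20.159650 − 0.172691 = 19.986959 u ≈ 19.9870 u (to 4 decimal places)

19.9870 u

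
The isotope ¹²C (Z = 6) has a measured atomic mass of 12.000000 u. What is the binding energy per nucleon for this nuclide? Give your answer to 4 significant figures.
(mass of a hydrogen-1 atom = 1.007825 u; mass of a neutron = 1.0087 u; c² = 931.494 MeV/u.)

7.696 MeV/nucleon

The nucleus contains 6 protons and 12 − 6 = 6 neutrons.
Mass of separated nucleons = 6(1.007825) + 6(1.0087) = 6.046950 + 6.0522 = 12.099150 u
The mass defect is 12.099150 − 12.000000 = 0.099150 u.
E_B = 0.099150 × 931.494 = 92.3576 MeV
BE/A = 92.3576 MeV / 12 = 7.696 MeV/nucleon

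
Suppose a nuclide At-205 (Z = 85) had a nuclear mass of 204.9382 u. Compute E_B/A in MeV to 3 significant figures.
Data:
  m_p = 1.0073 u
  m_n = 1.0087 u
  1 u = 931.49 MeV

7.84 MeV/nucleon

With 85 protons and 120 neutrons (A = 205):
Σm = 85·m_p + 120·m_n = 85.6205 + 121.0440 = 206.6645 u
The mass defect is 206.6645 − 204.9382 = 1.7263 u.
Converting to energy: 1.7263 u × 931.49 MeV/u = 1608.03 MeV
Dividing by A = 205 gives 7.844 MeV per nucleon.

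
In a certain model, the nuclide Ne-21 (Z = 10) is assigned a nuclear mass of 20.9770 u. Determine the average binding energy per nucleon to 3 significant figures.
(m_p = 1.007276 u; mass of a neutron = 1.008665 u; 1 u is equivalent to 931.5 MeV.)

Mass of separated nucleons = 10(1.007276) + 11(1.008665) = 10.072760 + 11.095315 = 21.168075 u
The mass defect is 21.168075 − 20.9770 = 0.191075 u.
Converting to energy: 0.191075 u × 931.5 MeV/u = 177.986 MeV
BE/A = 177.986 MeV / 21 = 8.476 MeV/nucleon

8.48 MeV/nucleon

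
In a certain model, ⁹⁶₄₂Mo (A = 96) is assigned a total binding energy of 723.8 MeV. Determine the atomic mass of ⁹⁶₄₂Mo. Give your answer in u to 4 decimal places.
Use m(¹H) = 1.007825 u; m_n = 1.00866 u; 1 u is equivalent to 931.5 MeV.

Mass defect = 723.8 MeV / (931.5 MeV/u) = 0.777026 u
Constituent mass = 42(1.007825) + 54(1.00866) = 96.796290 u
Atomic mass = 96.796290 − 0.777026 = 96.019264 u ≈ 96.0193 u (to 4 decimal places)

96.0193 u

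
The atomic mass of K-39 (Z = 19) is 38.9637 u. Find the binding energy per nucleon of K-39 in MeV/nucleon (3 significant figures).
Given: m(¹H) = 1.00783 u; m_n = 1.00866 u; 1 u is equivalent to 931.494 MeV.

8.56 MeV/nucleon

Mass of separated nucleons = 19(1.00783) + 20(1.00866) = 19.14877 + 20.17320 = 39.32197 u
Δm = 39.32197 − 38.9637 = 0.35827 u
E_B = 0.35827 × 931.494 = 333.726 MeV
Per nucleon: 333.726 / 39 = 8.557 MeV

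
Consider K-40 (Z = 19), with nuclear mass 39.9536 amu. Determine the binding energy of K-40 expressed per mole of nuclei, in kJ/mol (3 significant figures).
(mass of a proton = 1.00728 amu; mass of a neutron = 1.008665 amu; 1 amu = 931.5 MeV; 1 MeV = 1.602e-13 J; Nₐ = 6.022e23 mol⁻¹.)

3.30e+10 kJ/mol

Σm = 19·m_p + 21·m_n = 19.13832 + 21.181965 = 40.320285 amu
Δm = 40.320285 − 39.9536 = 0.366685 amu
Binding energy = Δm·c² = 0.366685 × 931.5 MeV/amu = 341.567 MeV
Per nucleus in joules: 341.567 MeV × 1.602e-13 J/MeV = 5.4719e-11 J
Per mole: 5.4719e-11 J × 6.022e23 mol⁻¹ = 3.2952e+13 J/mol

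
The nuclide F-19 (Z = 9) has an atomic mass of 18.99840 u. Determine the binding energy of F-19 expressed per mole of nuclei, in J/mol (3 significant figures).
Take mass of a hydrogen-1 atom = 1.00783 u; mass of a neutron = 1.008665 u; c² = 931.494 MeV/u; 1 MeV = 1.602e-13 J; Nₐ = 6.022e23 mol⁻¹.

With 9 protons and 10 neutrons (A = 19):
Σm = 9·m(¹H) + 10·m_n = 9.07047 + 10.086650 = 19.157120 u
The mass defect is 19.157120 − 18.99840 = 0.158720 u.
Binding energy = Δm·c² = 0.158720 × 931.494 MeV/u = 147.847 MeV
Per nucleus in joules: 147.847 MeV × 1.602e-13 J/MeV = 2.3685e-11 J
Per mole: 2.3685e-11 J × 6.022e23 mol⁻¹ = 1.4263e+13 J/mol

1.43e+13 J/mol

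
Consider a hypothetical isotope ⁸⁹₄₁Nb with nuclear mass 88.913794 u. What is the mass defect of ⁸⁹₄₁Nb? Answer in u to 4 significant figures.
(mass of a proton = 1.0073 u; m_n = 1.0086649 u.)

0.8014 u

With 41 protons and 48 neutrons (A = 89):
Σm = 41·m_p + 48·m_n = 41.2993 + 48.4159152 = 89.7152152 u
Mass defect Δm = 89.7152152 − 88.913794 = 0.8014212 u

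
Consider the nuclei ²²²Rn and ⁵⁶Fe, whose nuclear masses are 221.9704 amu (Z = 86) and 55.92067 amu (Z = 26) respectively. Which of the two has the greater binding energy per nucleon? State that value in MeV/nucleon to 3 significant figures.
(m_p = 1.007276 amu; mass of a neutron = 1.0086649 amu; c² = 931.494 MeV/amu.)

⁵⁶Fe; 8.79 MeV/nucleon

²²²Rn: Σm = 86(1.007276) + 136(1.0086649) = 223.8041624 amu; Δm = 1.8337624 amu; E_B = 1708.1 MeV; E_B/A = 7.694 MeV
⁵⁶Fe: Σm = 26(1.007276) + 30(1.0086649) = 56.4491230 amu; Δm = 0.5284530 amu; E_B = 492.25 MeV; E_B/A = 8.790 MeV
⁵⁶Fe has the higher binding energy per nucleon, so it is the more tightly bound nucleus.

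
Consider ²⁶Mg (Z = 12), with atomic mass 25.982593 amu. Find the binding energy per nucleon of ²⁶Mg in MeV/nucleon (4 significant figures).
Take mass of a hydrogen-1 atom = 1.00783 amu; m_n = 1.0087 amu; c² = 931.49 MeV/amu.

8.354 MeV/nucleon

Mass of separated nucleons = 12(1.00783) + 14(1.0087) = 12.09396 + 14.1218 = 26.21576 amu
Mass defect Δm = 26.21576 − 25.982593 = 0.233167 amu
Converting to energy: 0.233167 amu × 931.49 MeV/amu = 217.193 MeV
Dividing by A = 26 gives 8.354 MeV per nucleon.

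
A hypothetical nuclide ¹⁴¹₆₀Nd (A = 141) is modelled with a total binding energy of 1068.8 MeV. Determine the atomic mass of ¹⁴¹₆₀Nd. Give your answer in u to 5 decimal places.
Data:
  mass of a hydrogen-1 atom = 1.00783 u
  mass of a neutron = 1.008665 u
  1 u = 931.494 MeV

141.02426 u

Mass defect = 1068.8 MeV / (931.494 MeV/u) = 1.1474041 u
Constituent mass = 60(1.00783) + 81(1.008665) = 142.171665 u
Atomic mass = 142.171665 − 1.1474041 = 141.0242609 u ≈ 141.02426 u (to 5 decimal places)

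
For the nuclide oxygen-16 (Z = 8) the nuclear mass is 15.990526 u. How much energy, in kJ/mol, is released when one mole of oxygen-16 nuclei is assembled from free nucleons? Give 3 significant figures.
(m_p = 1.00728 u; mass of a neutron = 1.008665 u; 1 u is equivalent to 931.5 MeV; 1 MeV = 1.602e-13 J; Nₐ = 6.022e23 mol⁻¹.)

1.23e+10 kJ/mol

The nucleus contains 8 protons and 16 − 8 = 8 neutrons.
Total constituent mass: 8 × 1.00728 + 8 × 1.008665 = 16.127560 u
Mass defect Δm = 16.127560 − 15.990526 = 0.137034 u
Converting to energy: 0.137034 u × 931.5 MeV/u = 127.647 MeV
Per nucleus in joules: 127.647 MeV × 1.602e-13 J/MeV = 2.0449e-11 J
Per mole: 2.0449e-11 J × 6.022e23 mol⁻¹ = 1.2314e+13 J/mol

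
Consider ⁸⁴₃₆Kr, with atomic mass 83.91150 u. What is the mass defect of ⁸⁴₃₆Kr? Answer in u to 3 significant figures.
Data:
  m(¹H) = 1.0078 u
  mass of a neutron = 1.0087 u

0.787 u

Z = 36, so N = A − Z = 84 − 36 = 48.
Total constituent mass: 36 × 1.0078 + 48 × 1.0087 = 84.6984 u
The mass defect is 84.6984 − 83.91150 = 0.78690 u.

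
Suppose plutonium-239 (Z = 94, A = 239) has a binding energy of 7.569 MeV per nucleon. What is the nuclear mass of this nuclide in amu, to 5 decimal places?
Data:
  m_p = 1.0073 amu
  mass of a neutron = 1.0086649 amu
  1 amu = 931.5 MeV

239.00059 amu

Total binding energy = 239 × 7.569 = 1808.991 MeV
Mass defect = 1808.991 MeV / (931.5 MeV/amu) = 1.9420193 amu
Constituent mass = 94(1.0073) + 145(1.0086649) = 240.9426105 amu
Nuclear mass = 240.9426105 − 1.9420193 = 239.0005912 amu ≈ 239.00059 amu (to 5 decimal places)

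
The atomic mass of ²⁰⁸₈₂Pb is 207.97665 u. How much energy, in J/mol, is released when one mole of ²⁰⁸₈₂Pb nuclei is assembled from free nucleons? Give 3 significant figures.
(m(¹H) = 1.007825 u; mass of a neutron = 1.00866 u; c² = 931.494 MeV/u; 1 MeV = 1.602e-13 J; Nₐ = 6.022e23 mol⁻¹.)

Z = 82, so N = A − Z = 208 − 82 = 126.
Total constituent mass: 82 × 1.007825 + 126 × 1.00866 = 209.732810 u
The mass defect is 209.732810 − 207.97665 = 1.756160 u.
Binding energy = Δm·c² = 1.756160 × 931.494 MeV/u = 1635.85 MeV
Per nucleus in joules: 1635.85 MeV × 1.602e-13 J/MeV = 2.6206e-10 J
Per mole: 2.6206e-10 J × 6.022e23 mol⁻¹ = 1.5781e+14 J/mol

1.58e+14 J/mol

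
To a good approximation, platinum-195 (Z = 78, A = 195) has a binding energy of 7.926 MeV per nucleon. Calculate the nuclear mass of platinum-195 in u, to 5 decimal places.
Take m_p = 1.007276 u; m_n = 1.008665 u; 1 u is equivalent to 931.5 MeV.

Total binding energy = 195 × 7.926 = 1545.570 MeV
Mass defect = 1545.570 MeV / (931.5 MeV/u) = 1.6592271 u
Constituent mass = 78(1.007276) + 117(1.008665) = 196.581333 u
Nuclear mass = 196.581333 − 1.6592271 = 194.9221059 u ≈ 194.92211 u (to 5 decimal places)

194.92211 u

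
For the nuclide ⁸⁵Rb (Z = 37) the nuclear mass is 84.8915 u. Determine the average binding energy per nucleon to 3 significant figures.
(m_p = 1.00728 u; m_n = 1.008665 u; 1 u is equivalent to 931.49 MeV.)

With 37 protons and 48 neutrons (A = 85):
Mass of separated nucleons = 37(1.00728) + 48(1.008665) = 37.26936 + 48.415920 = 85.685280 u
Δm = 85.685280 − 84.8915 = 0.793780 u
Binding energy = Δm·c² = 0.793780 × 931.49 MeV/u = 739.398 MeV
Dividing by A = 85 gives 8.699 MeV per nucleon.

8.70 MeV/nucleon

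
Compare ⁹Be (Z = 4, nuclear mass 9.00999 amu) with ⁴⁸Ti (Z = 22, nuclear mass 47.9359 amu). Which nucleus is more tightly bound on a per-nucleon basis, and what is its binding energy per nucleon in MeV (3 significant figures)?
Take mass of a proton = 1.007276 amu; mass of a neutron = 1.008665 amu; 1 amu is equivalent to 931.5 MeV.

⁴⁸Ti; 8.72 MeV/nucleon

⁹Be: Σm = 4(1.007276) + 5(1.008665) = 9.072429 amu; Δm = 0.062439 amu; E_B = 58.162 MeV; E_B/A = 6.462 MeV
⁴⁸Ti: Σm = 22(1.007276) + 26(1.008665) = 48.385362 amu; Δm = 0.449462 amu; E_B = 418.67 MeV; E_B/A = 8.722 MeV
⁴⁸Ti has the higher binding energy per nucleon, so it is the more tightly bound nucleus.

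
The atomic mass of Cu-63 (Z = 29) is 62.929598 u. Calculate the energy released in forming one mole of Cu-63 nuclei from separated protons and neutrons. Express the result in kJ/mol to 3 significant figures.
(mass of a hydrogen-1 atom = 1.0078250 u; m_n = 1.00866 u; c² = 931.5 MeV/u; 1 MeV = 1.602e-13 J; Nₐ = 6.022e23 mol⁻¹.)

5.32e+10 kJ/mol

The nucleus contains 29 protons and 63 − 29 = 34 neutrons.
Total constituent mass: 29 × 1.0078250 + 34 × 1.00866 = 63.5213650 u
Δm = 63.5213650 − 62.929598 = 0.5917670 u
E_B = 0.5917670 × 931.5 = 551.231 MeV
Per nucleus in joules: 551.231 MeV × 1.602e-13 J/MeV = 8.8307e-11 J
Per mole: 8.8307e-11 J × 6.022e23 mol⁻¹ = 5.3178e+13 J/mol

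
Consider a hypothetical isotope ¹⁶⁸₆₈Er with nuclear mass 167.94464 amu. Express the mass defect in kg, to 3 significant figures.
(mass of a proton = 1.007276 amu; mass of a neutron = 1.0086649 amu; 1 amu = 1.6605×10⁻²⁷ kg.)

2.35e-27 kg

Z = 68, so N = A − Z = 168 − 68 = 100.
Σm = 68·m_p + 100·m_n = 68.494768 + 100.8664900 = 169.3612580 amu
The mass defect is 169.3612580 − 167.94464 = 1.4166180 amu.
In SI units: 1.4166180 amu × 1.6605×10⁻²⁷ kg/amu = 2.3523e-27 kg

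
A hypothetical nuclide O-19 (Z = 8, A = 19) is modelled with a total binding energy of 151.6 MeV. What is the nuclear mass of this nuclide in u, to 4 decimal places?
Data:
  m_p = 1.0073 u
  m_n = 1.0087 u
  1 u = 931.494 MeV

18.9914 u

Mass defect = 151.6 MeV / (931.494 MeV/u) = 0.162749 u
Constituent mass = 8(1.0073) + 11(1.0087) = 19.1541 u
Nuclear mass = 19.1541 − 0.162749 = 18.991351 u ≈ 18.9914 u (to 4 decimal places)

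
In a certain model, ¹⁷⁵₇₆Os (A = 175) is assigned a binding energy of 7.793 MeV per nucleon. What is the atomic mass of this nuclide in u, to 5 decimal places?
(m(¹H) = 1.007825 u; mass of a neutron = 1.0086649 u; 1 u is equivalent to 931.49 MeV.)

Total binding energy = 175 × 7.793 = 1363.775 MeV
Mass defect = 1363.775 MeV / (931.49 MeV/u) = 1.4640791 u
Constituent mass = 76(1.007825) + 99(1.0086649) = 176.4525251 u
Atomic mass = 176.4525251 − 1.4640791 = 174.9884460 u ≈ 174.98845 u (to 5 decimal places)

174.98845 u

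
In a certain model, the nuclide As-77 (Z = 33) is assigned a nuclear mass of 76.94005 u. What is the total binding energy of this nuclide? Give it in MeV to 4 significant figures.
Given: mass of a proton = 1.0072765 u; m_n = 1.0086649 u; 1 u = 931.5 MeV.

634.7 MeV

Mass of separated nucleons = 33(1.0072765) + 44(1.0086649) = 33.2401245 + 44.3812556 = 77.6213801 u
Δm = 77.6213801 − 76.94005 = 0.6813301 u
Binding energy = Δm·c² = 0.6813301 × 931.5 MeV/u = 634.659 MeV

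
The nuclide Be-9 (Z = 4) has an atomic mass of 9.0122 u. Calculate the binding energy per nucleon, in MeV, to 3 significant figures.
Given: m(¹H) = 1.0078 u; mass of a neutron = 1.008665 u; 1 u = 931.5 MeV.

6.45 MeV/nucleon

The nucleus contains 4 protons and 9 − 4 = 5 neutrons.
Total constituent mass: 4 × 1.0078 + 5 × 1.008665 = 9.074525 u
Mass defect Δm = 9.074525 − 9.0122 = 0.062325 u
Converting to energy: 0.062325 u × 931.5 MeV/u = 58.0557 MeV
Dividing by A = 9 gives 6.451 MeV per nucleon.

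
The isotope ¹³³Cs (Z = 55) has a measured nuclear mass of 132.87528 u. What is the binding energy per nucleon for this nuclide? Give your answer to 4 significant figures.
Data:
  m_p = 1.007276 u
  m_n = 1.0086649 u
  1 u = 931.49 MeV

Total constituent mass: 55 × 1.007276 + 78 × 1.0086649 = 134.0760422 u
Δm = 134.0760422 − 132.87528 = 1.2007622 u
Converting to energy: 1.2007622 u × 931.49 MeV/u = 1118.50 MeV
Dividing by A = 133 gives 8.410 MeV per nucleon.

8.410 MeV/nucleon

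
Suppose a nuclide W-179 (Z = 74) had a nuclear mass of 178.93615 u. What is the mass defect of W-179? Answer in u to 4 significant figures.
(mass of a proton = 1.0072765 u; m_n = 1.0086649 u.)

With 74 protons and 105 neutrons (A = 179):
Σm = 74·m_p + 105·m_n = 74.5384610 + 105.9098145 = 180.4482755 u
Δm = 180.4482755 − 178.93615 = 1.5121255 u

1.512 u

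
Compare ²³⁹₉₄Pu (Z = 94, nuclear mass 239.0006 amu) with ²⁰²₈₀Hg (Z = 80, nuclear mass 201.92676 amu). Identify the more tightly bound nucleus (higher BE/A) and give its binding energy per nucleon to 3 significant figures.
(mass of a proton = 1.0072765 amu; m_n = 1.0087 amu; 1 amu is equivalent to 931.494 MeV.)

²³⁹₉₄Pu: Σm = 94(1.0072765) + 145(1.0087) = 240.9454910 amu; Δm = 1.9448910 amu; E_B = 1811.7 MeV; E_B/A = 7.580 MeV
²⁰²₈₀Hg: Σm = 80(1.0072765) + 122(1.0087) = 203.6435200 amu; Δm = 1.7167600 amu; E_B = 1599.2 MeV; E_B/A = 7.917 MeV
²⁰²₈₀Hg has the higher binding energy per nucleon, so it is the more tightly bound nucleus.

²⁰²₈₀Hg; 7.92 MeV/nucleon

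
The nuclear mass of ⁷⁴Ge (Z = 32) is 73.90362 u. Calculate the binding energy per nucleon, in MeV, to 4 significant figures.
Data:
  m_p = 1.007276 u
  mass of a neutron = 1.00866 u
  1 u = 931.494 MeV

The nucleus contains 32 protons and 74 − 32 = 42 neutrons.
Σm = 32·m_p + 42·m_n = 32.232832 + 42.36372 = 74.596552 u
The mass defect is 74.596552 − 73.90362 = 0.692932 u.
Converting to energy: 0.692932 u × 931.494 MeV/u = 645.462 MeV
BE/A = 645.462 MeV / 74 = 8.722 MeV/nucleon

8.722 MeV/nucleon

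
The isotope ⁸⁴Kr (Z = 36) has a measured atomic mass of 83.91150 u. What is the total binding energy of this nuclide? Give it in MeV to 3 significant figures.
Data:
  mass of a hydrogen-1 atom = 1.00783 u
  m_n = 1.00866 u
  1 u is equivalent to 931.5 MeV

732 MeV

With 36 protons and 48 neutrons (A = 84):
Σm = 36·m(¹H) + 48·m_n = 36.28188 + 48.41568 = 84.69756 u
Mass defect Δm = 84.69756 − 83.91150 = 0.78606 u
Binding energy = Δm·c² = 0.78606 × 931.5 MeV/u = 732.215 MeV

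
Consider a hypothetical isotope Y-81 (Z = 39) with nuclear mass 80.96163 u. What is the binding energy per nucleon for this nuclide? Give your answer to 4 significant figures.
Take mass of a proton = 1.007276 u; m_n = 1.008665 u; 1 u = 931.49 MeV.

7.890 MeV/nucleon

Total constituent mass: 39 × 1.007276 + 42 × 1.008665 = 81.647694 u
The mass defect is 81.647694 − 80.96163 = 0.686064 u.
Converting to energy: 0.686064 u × 931.49 MeV/u = 639.062 MeV
BE/A = 639.062 MeV / 81 = 7.890 MeV/nucleon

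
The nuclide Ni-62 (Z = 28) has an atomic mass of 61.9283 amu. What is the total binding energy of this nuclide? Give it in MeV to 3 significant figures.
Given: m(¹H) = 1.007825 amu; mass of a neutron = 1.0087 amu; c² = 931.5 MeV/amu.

With 28 protons and 34 neutrons (A = 62):
Σm = 28·m(¹H) + 34·m_n = 28.219100 + 34.2958 = 62.514900 amu
The mass defect is 62.514900 − 61.9283 = 0.586600 amu.
E_B = 0.586600 × 931.5 = 546.418 MeV

546 MeV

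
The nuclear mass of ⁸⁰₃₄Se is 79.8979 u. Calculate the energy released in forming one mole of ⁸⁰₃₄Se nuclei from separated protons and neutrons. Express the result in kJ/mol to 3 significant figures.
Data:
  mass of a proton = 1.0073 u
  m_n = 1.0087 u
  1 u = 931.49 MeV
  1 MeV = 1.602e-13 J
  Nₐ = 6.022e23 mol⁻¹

With 34 protons and 46 neutrons (A = 80):
Σm = 34·m_p + 46·m_n = 34.2482 + 46.4002 = 80.6484 u
Mass defect Δm = 80.6484 − 79.8979 = 0.7505 u
Converting to energy: 0.7505 u × 931.49 MeV/u = 699.083 MeV
Per nucleus in joules: 699.083 MeV × 1.602e-13 J/MeV = 1.1199e-10 J
Per mole: 1.1199e-10 J × 6.022e23 mol⁻¹ = 6.7440e+13 J/mol

6.74e+10 kJ/mol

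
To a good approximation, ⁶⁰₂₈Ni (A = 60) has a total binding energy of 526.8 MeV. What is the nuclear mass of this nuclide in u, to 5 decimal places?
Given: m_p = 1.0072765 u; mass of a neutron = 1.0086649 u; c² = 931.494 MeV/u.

Mass defect = 526.8 MeV / (931.494 MeV/u) = 0.5655431 u
Constituent mass = 28(1.0072765) + 32(1.0086649) = 60.4810188 u
Nuclear mass = 60.4810188 − 0.5655431 = 59.9154757 u ≈ 59.91548 u (to 5 decimal places)

59.91548 u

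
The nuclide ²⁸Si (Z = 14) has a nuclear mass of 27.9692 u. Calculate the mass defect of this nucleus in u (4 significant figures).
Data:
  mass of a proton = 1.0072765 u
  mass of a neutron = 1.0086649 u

0.2540 u

The nucleus contains 14 protons and 28 − 14 = 14 neutrons.
Total constituent mass: 14 × 1.0072765 + 14 × 1.0086649 = 28.2231796 u
The mass defect is 28.2231796 − 27.9692 = 0.2539796 u.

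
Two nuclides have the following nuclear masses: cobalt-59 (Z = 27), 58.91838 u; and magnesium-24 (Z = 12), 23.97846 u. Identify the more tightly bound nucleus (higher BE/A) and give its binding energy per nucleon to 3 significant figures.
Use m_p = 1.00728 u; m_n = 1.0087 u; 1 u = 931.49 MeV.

cobalt-59: Σm = 27(1.00728) + 32(1.0087) = 59.47496 u; Δm = 0.55658 u; E_B = 518.45 MeV; E_B/A = 8.787 MeV
magnesium-24: Σm = 12(1.00728) + 12(1.0087) = 24.19176 u; Δm = 0.21330 u; E_B = 198.69 MeV; E_B/A = 8.279 MeV
cobalt-59 has the higher binding energy per nucleon, so it is the more tightly bound nucleus.

cobalt-59; 8.79 MeV/nucleon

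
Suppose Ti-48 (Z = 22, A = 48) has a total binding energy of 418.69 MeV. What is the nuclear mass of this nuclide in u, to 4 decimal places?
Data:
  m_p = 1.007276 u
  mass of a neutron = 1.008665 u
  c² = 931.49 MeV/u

47.9359 u

Mass defect = 418.69 MeV / (931.49 MeV/u) = 0.449484 u
Constituent mass = 22(1.007276) + 26(1.008665) = 48.385362 u
Nuclear mass = 48.385362 − 0.449484 = 47.935878 u ≈ 47.9359 u (to 4 decimal places)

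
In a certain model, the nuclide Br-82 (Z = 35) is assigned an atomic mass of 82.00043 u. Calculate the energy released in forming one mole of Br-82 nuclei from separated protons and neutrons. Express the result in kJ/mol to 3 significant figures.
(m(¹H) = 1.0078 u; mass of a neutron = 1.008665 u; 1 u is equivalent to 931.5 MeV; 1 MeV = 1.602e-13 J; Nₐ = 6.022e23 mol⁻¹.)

6.11e+10 kJ/mol

Z = 35, so N = A − Z = 82 − 35 = 47.
Mass of separated nucleons = 35(1.0078) + 47(1.008665) = 35.2730 + 47.407255 = 82.680255 u
Mass defect Δm = 82.680255 − 82.00043 = 0.679825 u
Converting to energy: 0.679825 u × 931.5 MeV/u = 633.257 MeV
Per nucleus in joules: 633.257 MeV × 1.602e-13 J/MeV = 1.0145e-10 J
Per mole: 1.0145e-10 J × 6.022e23 mol⁻¹ = 6.1093e+13 J/mol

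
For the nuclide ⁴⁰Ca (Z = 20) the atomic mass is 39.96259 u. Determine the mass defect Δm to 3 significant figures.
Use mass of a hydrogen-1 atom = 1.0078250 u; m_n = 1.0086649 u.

Total constituent mass: 20 × 1.0078250 + 20 × 1.0086649 = 40.3297980 u
Mass defect Δm = 40.3297980 − 39.96259 = 0.3672080 u

0.367 u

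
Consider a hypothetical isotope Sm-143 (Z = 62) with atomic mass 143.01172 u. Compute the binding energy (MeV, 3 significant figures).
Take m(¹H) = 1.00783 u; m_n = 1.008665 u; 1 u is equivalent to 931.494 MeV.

1100 MeV

Total constituent mass: 62 × 1.00783 + 81 × 1.008665 = 144.187325 u
Δm = 144.187325 − 143.01172 = 1.175605 u
Converting to energy: 1.175605 u × 931.494 MeV/u = 1095.07 MeV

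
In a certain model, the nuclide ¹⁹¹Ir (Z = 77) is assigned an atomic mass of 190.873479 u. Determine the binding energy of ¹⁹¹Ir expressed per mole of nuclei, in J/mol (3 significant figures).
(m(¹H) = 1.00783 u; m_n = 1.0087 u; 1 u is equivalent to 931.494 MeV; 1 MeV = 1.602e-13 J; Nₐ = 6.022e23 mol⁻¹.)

The nucleus contains 77 protons and 191 − 77 = 114 neutrons.
Mass of separated nucleons = 77(1.00783) + 114(1.0087) = 77.60291 + 114.9918 = 192.59471 u
Mass defect Δm = 192.59471 − 190.873479 = 1.721231 u
Binding energy = Δm·c² = 1.721231 × 931.494 MeV/u = 1603.32 MeV
Per nucleus in joules: 1603.32 MeV × 1.602e-13 J/MeV = 2.5685e-10 J
Per mole: 2.5685e-10 J × 6.022e23 mol⁻¹ = 1.5468e+14 J/mol

1.55e+14 J/mol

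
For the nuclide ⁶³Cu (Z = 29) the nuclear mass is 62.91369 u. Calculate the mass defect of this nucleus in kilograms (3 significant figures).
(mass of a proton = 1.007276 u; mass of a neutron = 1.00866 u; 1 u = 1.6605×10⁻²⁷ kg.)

9.83e-28 kg

The nucleus contains 29 protons and 63 − 29 = 34 neutrons.
Σm = 29·m_p + 34·m_n = 29.211004 + 34.29444 = 63.505444 u
Mass defect Δm = 63.505444 − 62.91369 = 0.591754 u
In SI units: 0.591754 u × 1.6605×10⁻²⁷ kg/u = 9.8261e-28 kg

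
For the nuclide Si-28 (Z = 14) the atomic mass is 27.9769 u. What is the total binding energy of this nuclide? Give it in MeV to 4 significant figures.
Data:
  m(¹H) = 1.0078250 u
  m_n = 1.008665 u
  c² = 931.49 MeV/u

236.6 MeV

Mass of separated nucleons = 14(1.0078250) + 14(1.008665) = 14.1095500 + 14.121310 = 28.2308600 u
The mass defect is 28.2308600 − 27.9769 = 0.2539600 u.
Converting to energy: 0.2539600 u × 931.49 MeV/u = 236.561 MeV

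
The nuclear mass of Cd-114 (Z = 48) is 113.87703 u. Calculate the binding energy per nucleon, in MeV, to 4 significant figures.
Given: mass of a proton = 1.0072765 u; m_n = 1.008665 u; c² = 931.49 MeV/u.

8.532 MeV/nucleon

Total constituent mass: 48 × 1.0072765 + 66 × 1.008665 = 114.9211620 u
Δm = 114.9211620 − 113.87703 = 1.0441320 u
Binding energy = Δm·c² = 1.0441320 × 931.49 MeV/u = 972.599 MeV
BE/A = 972.599 MeV / 114 = 8.532 MeV/nucleon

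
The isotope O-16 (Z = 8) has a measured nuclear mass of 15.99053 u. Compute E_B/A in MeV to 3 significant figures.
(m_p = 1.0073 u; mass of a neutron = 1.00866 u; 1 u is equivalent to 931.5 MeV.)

7.98 MeV/nucleon

Σm = 8·m_p + 8·m_n = 8.0584 + 8.06928 = 16.12768 u
Mass defect Δm = 16.12768 − 15.99053 = 0.13715 u
Converting to energy: 0.13715 u × 931.5 MeV/u = 127.755 MeV
BE/A = 127.755 MeV / 16 = 7.9847 MeV/nucleon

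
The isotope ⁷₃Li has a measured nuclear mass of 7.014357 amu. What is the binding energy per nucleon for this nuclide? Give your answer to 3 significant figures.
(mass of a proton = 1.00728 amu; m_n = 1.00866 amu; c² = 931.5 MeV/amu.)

The nucleus contains 3 protons and 7 − 3 = 4 neutrons.
Total constituent mass: 3 × 1.00728 + 4 × 1.00866 = 7.05648 amu
Δm = 7.05648 − 7.014357 = 0.042123 amu
Binding energy = Δm·c² = 0.042123 × 931.5 MeV/amu = 39.2376 MeV
Per nucleon: 39.2376 / 7 = 5.605 MeV

5.61 MeV/nucleon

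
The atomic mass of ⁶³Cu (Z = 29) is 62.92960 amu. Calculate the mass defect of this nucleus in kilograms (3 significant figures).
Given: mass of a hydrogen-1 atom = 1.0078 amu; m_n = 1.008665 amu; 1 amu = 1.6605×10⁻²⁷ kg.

9.82e-28 kg

Total constituent mass: 29 × 1.0078 + 34 × 1.008665 = 63.520810 amu
The mass defect is 63.520810 − 62.92960 = 0.591210 amu.
In SI units: 0.591210 amu × 1.6605×10⁻²⁷ kg/amu = 9.8170e-28 kg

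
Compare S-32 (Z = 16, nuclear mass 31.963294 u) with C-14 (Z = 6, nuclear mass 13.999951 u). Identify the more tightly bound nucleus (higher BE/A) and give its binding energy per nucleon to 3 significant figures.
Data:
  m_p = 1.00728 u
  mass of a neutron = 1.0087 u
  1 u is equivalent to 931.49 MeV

S-32; 8.51 MeV/nucleon

S-32: Σm = 16(1.00728) + 16(1.0087) = 32.25568 u; Δm = 0.292386 u; E_B = 272.35 MeV; E_B/A = 8.511 MeV
C-14: Σm = 6(1.00728) + 8(1.0087) = 14.11328 u; Δm = 0.113329 u; E_B = 105.56 MeV; E_B/A = 7.540 MeV
S-32 has the higher binding energy per nucleon, so it is the more tightly bound nucleus.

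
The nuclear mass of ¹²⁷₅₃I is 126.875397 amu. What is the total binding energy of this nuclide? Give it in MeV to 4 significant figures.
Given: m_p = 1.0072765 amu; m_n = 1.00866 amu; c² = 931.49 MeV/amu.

Mass of separated nucleons = 53(1.0072765) + 74(1.00866) = 53.3856545 + 74.64084 = 128.0264945 amu
Δm = 128.0264945 − 126.875397 = 1.1510975 amu
Converting to energy: 1.1510975 amu × 931.49 MeV/amu = 1072.24 MeV

1072 MeV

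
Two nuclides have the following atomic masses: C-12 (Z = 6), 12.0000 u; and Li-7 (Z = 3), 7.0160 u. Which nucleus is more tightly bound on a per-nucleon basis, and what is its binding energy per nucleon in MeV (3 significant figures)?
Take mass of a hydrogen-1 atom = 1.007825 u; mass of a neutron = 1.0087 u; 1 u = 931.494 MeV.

C-12; 7.70 MeV/nucleon

C-12: Σm = 6(1.007825) + 6(1.0087) = 12.099150 u; Δm = 0.099150 u; E_B = 92.3576 MeV; E_B/A = 7.696 MeV
Li-7: Σm = 3(1.007825) + 4(1.0087) = 7.058275 u; Δm = 0.042275 u; E_B = 39.379 MeV; E_B/A = 5.626 MeV
C-12 has the higher binding energy per nucleon, so it is the more tightly bound nucleus.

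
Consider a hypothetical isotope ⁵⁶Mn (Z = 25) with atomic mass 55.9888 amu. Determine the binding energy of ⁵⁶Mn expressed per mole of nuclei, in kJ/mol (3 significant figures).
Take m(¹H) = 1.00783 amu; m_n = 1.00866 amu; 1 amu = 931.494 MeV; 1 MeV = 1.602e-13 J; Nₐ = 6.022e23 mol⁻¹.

Z = 25, so N = A − Z = 56 − 25 = 31.
Σm = 25·m(¹H) + 31·m_n = 25.19575 + 31.26846 = 56.46421 amu
Δm = 56.46421 − 55.9888 = 0.47541 amu
E_B = 0.47541 × 931.494 = 442.842 MeV
Per nucleus in joules: 442.842 MeV × 1.602e-13 J/MeV = 7.0943e-11 J
Per mole: 7.0943e-11 J × 6.022e23 mol⁻¹ = 4.2722e+13 J/mol

4.27e+10 kJ/mol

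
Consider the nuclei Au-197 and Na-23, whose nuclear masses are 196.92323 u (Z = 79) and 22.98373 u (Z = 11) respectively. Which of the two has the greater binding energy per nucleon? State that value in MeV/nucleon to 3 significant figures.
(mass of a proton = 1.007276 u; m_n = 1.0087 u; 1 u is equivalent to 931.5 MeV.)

Au-197: Σm = 79(1.007276) + 118(1.0087) = 198.601404 u; Δm = 1.678174 u; E_B = 1563.2 MeV; E_B/A = 7.935 MeV
Na-23: Σm = 11(1.007276) + 12(1.0087) = 23.184436 u; Δm = 0.200706 u; E_B = 186.96 MeV; E_B/A = 8.129 MeV
Na-23 has the higher binding energy per nucleon, so it is the more tightly bound nucleus.

Na-23; 8.13 MeV/nucleon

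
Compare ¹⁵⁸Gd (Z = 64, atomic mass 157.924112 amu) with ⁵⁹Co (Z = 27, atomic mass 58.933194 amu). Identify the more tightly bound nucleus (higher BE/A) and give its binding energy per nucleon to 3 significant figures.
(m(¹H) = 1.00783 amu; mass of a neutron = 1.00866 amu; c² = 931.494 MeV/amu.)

¹⁵⁸Gd: Σm = 64(1.00783) + 94(1.00866) = 159.31516 amu; Δm = 1.391048 amu; E_B = 1295.8 MeV; E_B/A = 8.201 MeV
⁵⁹Co: Σm = 27(1.00783) + 32(1.00866) = 59.48853 amu; Δm = 0.555336 amu; E_B = 517.29 MeV; E_B/A = 8.768 MeV
⁵⁹Co has the higher binding energy per nucleon, so it is the more tightly bound nucleus.

⁵⁹Co; 8.77 MeV/nucleon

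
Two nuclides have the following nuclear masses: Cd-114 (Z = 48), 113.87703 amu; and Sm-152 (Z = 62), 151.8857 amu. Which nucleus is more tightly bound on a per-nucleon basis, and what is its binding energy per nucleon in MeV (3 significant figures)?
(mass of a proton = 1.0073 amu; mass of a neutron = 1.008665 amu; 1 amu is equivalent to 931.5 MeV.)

Cd-114; 8.54 MeV/nucleon

Cd-114: Σm = 48(1.0073) + 66(1.008665) = 114.922290 amu; Δm = 1.045260 amu; E_B = 973.66 MeV; E_B/A = 8.541 MeV
Sm-152: Σm = 62(1.0073) + 90(1.008665) = 153.232450 amu; Δm = 1.346750 amu; E_B = 1254.5 MeV; E_B/A = 8.253 MeV
Cd-114 has the higher binding energy per nucleon, so it is the more tightly bound nucleus.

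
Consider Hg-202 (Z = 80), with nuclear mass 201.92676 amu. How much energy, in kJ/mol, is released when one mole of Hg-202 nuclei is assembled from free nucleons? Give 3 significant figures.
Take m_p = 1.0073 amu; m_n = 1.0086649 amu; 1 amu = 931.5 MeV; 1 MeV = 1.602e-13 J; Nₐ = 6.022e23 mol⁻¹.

1.54e+11 kJ/mol

The nucleus contains 80 protons and 202 − 80 = 122 neutrons.
Mass of separated nucleons = 80(1.0073) + 122(1.0086649) = 80.5840 + 123.0571178 = 203.6411178 amu
The mass defect is 203.6411178 − 201.92676 = 1.7143578 amu.
E_B = 1.7143578 × 931.5 = 1596.92 MeV
Per nucleus in joules: 1596.92 MeV × 1.602e-13 J/MeV = 2.5583e-10 J
Per mole: 2.5583e-10 J × 6.022e23 mol⁻¹ = 1.5406e+14 J/mol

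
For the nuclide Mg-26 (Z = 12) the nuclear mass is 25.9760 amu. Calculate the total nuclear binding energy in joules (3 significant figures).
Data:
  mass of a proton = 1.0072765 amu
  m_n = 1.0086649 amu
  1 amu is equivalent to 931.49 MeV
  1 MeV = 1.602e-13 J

Z = 12, so N = A − Z = 26 − 12 = 14.
Mass of separated nucleons = 12(1.0072765) + 14(1.0086649) = 12.0873180 + 14.1213086 = 26.2086266 amu
Mass defect Δm = 26.2086266 − 25.9760 = 0.2326266 amu
E_B = 0.2326266 × 931.49 = 216.689 MeV
In joules: 216.689 MeV × 1.602e-13 J/MeV = 3.4714e-11 J

3.47e-11 J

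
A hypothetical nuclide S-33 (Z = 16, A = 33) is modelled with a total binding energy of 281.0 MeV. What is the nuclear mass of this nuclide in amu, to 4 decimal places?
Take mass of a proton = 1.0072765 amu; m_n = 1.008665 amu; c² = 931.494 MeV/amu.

Mass defect = 281.0 MeV / (931.494 MeV/amu) = 0.301666 amu
Constituent mass = 16(1.0072765) + 17(1.008665) = 33.2637290 amu
Nuclear mass = 33.2637290 − 0.301666 = 32.9620630 amu ≈ 32.9621 amu (to 4 decimal places)

32.9621 amu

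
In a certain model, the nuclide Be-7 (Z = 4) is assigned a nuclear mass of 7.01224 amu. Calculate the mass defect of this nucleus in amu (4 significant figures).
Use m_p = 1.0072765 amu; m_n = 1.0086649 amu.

0.04286 amu

The nucleus contains 4 protons and 7 − 4 = 3 neutrons.
Σm = 4·m_p + 3·m_n = 4.0291060 + 3.0259947 = 7.0551007 amu
Mass defect Δm = 7.0551007 − 7.01224 = 0.0428607 amu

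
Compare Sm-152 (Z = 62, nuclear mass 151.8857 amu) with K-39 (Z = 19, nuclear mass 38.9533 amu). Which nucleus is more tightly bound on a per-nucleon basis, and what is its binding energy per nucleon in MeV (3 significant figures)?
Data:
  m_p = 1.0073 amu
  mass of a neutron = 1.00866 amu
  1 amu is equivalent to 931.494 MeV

Sm-152: Σm = 62(1.0073) + 90(1.00866) = 153.23200 amu; Δm = 1.34630 amu; E_B = 1254.07 MeV; E_B/A = 8.250 MeV
K-39: Σm = 19(1.0073) + 20(1.00866) = 39.31190 amu; Δm = 0.35860 amu; E_B = 334.034 MeV; E_B/A = 8.56497 MeV
K-39 has the higher binding energy per nucleon, so it is the more tightly bound nucleus.

K-39; 8.56 MeV/nucleon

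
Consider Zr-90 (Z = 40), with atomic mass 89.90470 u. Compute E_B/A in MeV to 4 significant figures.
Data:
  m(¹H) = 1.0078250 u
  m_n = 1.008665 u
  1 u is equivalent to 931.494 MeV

8.710 MeV/nucleon

Z = 40, so N = A − Z = 90 − 40 = 50.
Σm = 40·m(¹H) + 50·m_n = 40.3130000 + 50.433250 = 90.7462500 u
Mass defect Δm = 90.7462500 − 89.90470 = 0.8415500 u
Binding energy = Δm·c² = 0.8415500 × 931.494 MeV/u = 783.899 MeV
Dividing by A = 90 gives 8.710 MeV per nucleon.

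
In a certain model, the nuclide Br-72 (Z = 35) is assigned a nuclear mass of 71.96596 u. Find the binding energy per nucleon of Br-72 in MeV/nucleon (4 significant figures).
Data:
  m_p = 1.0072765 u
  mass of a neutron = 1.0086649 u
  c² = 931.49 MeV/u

7.883 MeV/nucleon

Z = 35, so N = A − Z = 72 − 35 = 37.
Total constituent mass: 35 × 1.0072765 + 37 × 1.0086649 = 72.5752788 u
The mass defect is 72.5752788 − 71.96596 = 0.6093188 u.
E_B = 0.6093188 × 931.49 = 567.574 MeV
BE/A = 567.574 MeV / 72 = 7.883 MeV/nucleon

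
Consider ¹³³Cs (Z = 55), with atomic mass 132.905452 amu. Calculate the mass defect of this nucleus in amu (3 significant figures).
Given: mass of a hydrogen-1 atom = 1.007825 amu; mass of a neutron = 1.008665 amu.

Z = 55, so N = A − Z = 133 − 55 = 78.
Total constituent mass: 55 × 1.007825 + 78 × 1.008665 = 134.106245 amu
Mass defect Δm = 134.106245 − 132.905452 = 1.200793 amu

1.20 amu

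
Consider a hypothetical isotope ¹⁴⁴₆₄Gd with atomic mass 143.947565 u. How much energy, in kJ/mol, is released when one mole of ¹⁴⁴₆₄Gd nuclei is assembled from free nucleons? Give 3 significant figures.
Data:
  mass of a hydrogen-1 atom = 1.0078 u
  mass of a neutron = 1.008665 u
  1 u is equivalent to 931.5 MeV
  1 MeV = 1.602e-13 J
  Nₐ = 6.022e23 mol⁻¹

Σm = 64·m(¹H) + 80·m_n = 64.4992 + 80.693200 = 145.192400 u
Mass defect Δm = 145.192400 − 143.947565 = 1.244835 u
Converting to energy: 1.244835 u × 931.5 MeV/u = 1159.56 MeV
Per nucleus in joules: 1159.56 MeV × 1.602e-13 J/MeV = 1.8576e-10 J
Per mole: 1.8576e-10 J × 6.022e23 mol⁻¹ = 1.1186e+14 J/mol

1.12e+11 kJ/mol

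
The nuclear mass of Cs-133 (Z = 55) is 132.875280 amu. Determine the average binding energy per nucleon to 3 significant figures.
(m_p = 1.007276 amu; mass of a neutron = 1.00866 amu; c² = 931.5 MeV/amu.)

Σm = 55·m_p + 78·m_n = 55.400180 + 78.67548 = 134.075660 amu
Δm = 134.075660 − 132.875280 = 1.200380 amu
Converting to energy: 1.200380 amu × 931.5 MeV/amu = 1118.15 MeV
BE/A = 1118.15 MeV / 133 = 8.407 MeV/nucleon

8.41 MeV/nucleon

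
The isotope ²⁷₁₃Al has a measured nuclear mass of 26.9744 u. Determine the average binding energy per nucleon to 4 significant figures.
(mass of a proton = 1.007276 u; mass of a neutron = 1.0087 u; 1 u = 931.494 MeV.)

8.349 MeV/nucleon

With 13 protons and 14 neutrons (A = 27):
Σm = 13·m_p + 14·m_n = 13.094588 + 14.1218 = 27.216388 u
Mass defect Δm = 27.216388 − 26.9744 = 0.241988 u
E_B = 0.241988 × 931.494 = 225.410 MeV
Per nucleon: 225.410 / 27 = 8.349 MeV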